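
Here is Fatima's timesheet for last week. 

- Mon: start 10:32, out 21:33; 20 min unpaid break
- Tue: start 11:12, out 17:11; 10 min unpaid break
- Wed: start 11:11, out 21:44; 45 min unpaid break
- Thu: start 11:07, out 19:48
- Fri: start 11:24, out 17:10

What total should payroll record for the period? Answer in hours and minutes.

40 h 45 min

Mon: 10:32–21:33 = 11 h 1 min; less 20 min break → 10 h 41 min
Tue: 11:12–17:11 = 5 h 59 min; less 10 min break → 5 h 49 min
Wed: 11:11–21:44 = 10 h 33 min; less 45 min break → 9 h 48 min
Thu: 11:07–19:48 = 8 h 41 min
Fri: 11:24–17:10 = 5 h 46 min
Total: 10 h 41 min + 5 h 49 min + 9 h 48 min + 8 h 41 min + 5 h 46 min = 40 h 45 min.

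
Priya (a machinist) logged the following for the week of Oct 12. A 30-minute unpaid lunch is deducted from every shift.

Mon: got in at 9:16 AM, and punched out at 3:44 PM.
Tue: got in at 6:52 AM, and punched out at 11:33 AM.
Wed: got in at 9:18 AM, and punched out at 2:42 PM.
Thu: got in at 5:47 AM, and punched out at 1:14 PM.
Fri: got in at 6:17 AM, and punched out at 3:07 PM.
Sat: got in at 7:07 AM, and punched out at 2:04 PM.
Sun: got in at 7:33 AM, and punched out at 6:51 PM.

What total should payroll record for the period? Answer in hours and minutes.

47 h 35 min

Mon: 9:16 AM–3:44 PM = 6 h 28 min; less 30 min break → 5 h 58 min
Tue: 6:52 AM–11:33 AM = 4 h 41 min; less 30 min break → 4 h 11 min
Wed: 9:18 AM–2:42 PM = 5 h 24 min; less 30 min break → 4 h 54 min
Thu: 5:47 AM–1:14 PM = 7 h 27 min; less 30 min break → 6 h 57 min
Fri: 6:17 AM–3:07 PM = 8 h 50 min; less 30 min break → 8 h 20 min
Sat: 7:07 AM–2:04 PM = 6 h 57 min; less 30 min break → 6 h 27 min
Sun: 7:33 AM–6:51 PM = 11 h 18 min; less 30 min break → 10 h 48 min
Total: 5 h 58 min + 4 h 11 min + 4 h 54 min + 6 h 57 min + 8 h 20 min + 6 h 27 min + 10 h 48 min = 47 h 35 min.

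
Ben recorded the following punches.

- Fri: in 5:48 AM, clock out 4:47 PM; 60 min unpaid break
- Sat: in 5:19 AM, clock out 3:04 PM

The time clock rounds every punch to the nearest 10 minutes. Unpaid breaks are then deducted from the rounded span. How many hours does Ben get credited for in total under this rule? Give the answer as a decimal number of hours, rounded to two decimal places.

19.67 hours

Fri: in 5:48 AM→5:50 AM, out 4:47 PM→4:50 PM; 11 h 0 min − 60 min = 10 h 0 min
Sat: in 5:19 AM→5:20 AM, out 3:04 PM→3:00 PM; 9 h 40 min
Total credited: 19 h 40 min.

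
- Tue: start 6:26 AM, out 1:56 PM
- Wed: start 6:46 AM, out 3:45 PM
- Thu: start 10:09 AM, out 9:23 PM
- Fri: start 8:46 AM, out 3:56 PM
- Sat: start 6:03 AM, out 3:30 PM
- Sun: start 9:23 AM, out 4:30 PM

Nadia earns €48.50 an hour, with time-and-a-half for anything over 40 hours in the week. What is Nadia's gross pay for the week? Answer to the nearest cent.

€2772.99

Tue: 6:26 AM–1:56 PM = 7 h 30 min
Wed: 6:46 AM–3:45 PM = 8 h 59 min
Thu: 10:09 AM–9:23 PM = 11 h 14 min
Fri: 8:46 AM–3:56 PM = 7 h 10 min
Sat: 6:03 AM–3:30 PM = 9 h 27 min
Sun: 9:23 AM–4:30 PM = 7 h 7 min
Total worked: 51 h 27 min = 3087 min.
Regular 40 h 0 min = 2400 min at €48.50/h; overtime 11 h 27 min = 687 min at €72.75/h.
Pay = (2400 × €48.50 + 687 × €72.75) ÷ 60 = €2772.99.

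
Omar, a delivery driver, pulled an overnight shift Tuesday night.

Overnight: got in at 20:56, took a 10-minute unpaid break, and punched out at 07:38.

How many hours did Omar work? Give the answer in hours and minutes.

10 h 32 min

Overnight: 20:56 → midnight = 3 h 4 min; midnight → 07:38 = 7 h 38 min; span 10 h 42 min; less 10 min break → 10 h 32 min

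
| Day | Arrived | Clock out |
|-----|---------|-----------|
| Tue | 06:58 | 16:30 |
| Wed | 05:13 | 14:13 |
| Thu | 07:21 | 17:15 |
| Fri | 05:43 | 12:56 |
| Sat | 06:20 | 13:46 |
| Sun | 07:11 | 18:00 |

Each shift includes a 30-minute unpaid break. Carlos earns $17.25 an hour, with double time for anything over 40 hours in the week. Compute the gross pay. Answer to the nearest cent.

$1066.05

Tue: 06:58–16:30 = 9 h 32 min; less 30 min break → 9 h 2 min
Wed: 05:13–14:13 = 9 h 0 min; less 30 min break → 8 h 30 min
Thu: 07:21–17:15 = 9 h 54 min; less 30 min break → 9 h 24 min
Fri: 05:43–12:56 = 7 h 13 min; less 30 min break → 6 h 43 min
Sat: 06:20–13:46 = 7 h 26 min; less 30 min break → 6 h 56 min
Sun: 07:11–18:00 = 10 h 49 min; less 30 min break → 10 h 19 min
Total worked: 50 h 54 min = 3054 min.
Regular 40 h 0 min = 2400 min at $17.25/h; overtime 10 h 54 min = 654 min at $34.50/h.
Pay = (2400 × $17.25 + 654 × $34.50) ÷ 60 = $1066.05.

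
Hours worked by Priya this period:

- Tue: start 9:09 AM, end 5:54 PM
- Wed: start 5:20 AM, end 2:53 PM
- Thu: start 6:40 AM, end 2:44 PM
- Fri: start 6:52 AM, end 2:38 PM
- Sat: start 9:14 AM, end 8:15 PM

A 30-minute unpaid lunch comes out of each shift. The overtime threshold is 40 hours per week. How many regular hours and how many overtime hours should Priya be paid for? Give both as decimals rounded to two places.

Tue: 9:09 AM–5:54 PM = 8 h 45 min; less 30 min break → 8 h 15 min
Wed: 5:20 AM–2:53 PM = 9 h 33 min; less 30 min break → 9 h 3 min
Thu: 6:40 AM–2:44 PM = 8 h 4 min; less 30 min break → 7 h 34 min
Fri: 6:52 AM–2:38 PM = 7 h 46 min; less 30 min break → 7 h 16 min
Sat: 9:14 AM–8:15 PM = 11 h 1 min; less 30 min break → 10 h 31 min
Total worked: 42 h 39 min = 42.65 h.
Threshold 40 h → overtime 2 h 39 min, regular 40 h 0 min.

Regular 40.00 hours, overtime 2.65 hours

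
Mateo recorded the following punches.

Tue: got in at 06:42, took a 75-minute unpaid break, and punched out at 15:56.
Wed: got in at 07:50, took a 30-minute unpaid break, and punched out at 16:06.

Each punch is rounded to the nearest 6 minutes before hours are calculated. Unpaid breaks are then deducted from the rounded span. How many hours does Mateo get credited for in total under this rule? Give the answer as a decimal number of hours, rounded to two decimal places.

Tue: in 06:42→06:42, out 15:56→15:54; 9 h 12 min − 75 min = 7 h 57 min
Wed: in 07:50→07:48, out 16:06→16:06; 8 h 18 min − 30 min = 7 h 48 min
Total credited: 15 h 45 min.

15.75 hours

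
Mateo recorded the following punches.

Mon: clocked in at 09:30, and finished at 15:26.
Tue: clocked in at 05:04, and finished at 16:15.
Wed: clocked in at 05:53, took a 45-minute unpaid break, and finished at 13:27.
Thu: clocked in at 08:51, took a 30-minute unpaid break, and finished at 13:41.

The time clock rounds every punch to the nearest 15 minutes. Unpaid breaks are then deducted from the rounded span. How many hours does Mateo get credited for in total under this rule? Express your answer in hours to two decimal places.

28.50 hours

Mon: in 09:30→09:30, out 15:26→15:30; 6 h 0 min
Tue: in 05:04→05:00, out 16:15→16:15; 11 h 15 min
Wed: in 05:53→06:00, out 13:27→13:30; 7 h 30 min − 45 min = 6 h 45 min
Thu: in 08:51→08:45, out 13:41→13:45; 5 h 0 min − 30 min = 4 h 30 min
Total credited: 28 h 30 min.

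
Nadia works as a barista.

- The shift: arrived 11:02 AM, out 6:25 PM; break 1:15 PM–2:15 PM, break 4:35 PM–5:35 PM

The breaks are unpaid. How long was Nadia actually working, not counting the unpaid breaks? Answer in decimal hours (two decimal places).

5.38 hours

The shift: 11:02 AM–6:25 PM = 7 h 23 min; less 120 min break → 5 h 23 min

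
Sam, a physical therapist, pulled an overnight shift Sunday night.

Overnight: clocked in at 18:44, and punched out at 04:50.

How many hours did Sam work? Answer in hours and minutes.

10 h 6 min

Overnight: 18:44 → midnight = 5 h 16 min; midnight → 04:50 = 4 h 50 min; span 10 h 6 min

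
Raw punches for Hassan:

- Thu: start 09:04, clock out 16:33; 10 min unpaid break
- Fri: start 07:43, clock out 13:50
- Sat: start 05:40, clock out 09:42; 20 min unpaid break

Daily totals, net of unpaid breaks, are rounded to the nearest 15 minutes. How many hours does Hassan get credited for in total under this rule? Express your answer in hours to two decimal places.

Thu: 09:04–16:33 = 7 h 29 min − 10 min = 7 h 19 min → rounds to 7 h 15 min
Fri: 07:43–13:50 = 6 h 7 min → rounds to 6 h 0 min
Sat: 05:40–09:42 = 4 h 2 min − 20 min = 3 h 42 min → rounds to 3 h 45 min
Total credited: 17 h 0 min.

17.00 hours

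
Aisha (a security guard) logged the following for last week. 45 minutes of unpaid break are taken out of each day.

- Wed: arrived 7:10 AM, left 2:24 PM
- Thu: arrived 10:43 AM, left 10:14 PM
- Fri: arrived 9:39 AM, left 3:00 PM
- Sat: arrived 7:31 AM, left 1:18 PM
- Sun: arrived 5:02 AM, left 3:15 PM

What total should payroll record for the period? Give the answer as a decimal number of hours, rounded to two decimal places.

36.35 hours

Wed: 7:10 AM–2:24 PM = 7 h 14 min; less 45 min break → 6 h 29 min
Thu: 10:43 AM–10:14 PM = 11 h 31 min; less 45 min break → 10 h 46 min
Fri: 9:39 AM–3:00 PM = 5 h 21 min; less 45 min break → 4 h 36 min
Sat: 7:31 AM–1:18 PM = 5 h 47 min; less 45 min break → 5 h 2 min
Sun: 5:02 AM–3:15 PM = 10 h 13 min; less 45 min break → 9 h 28 min
Total: 6 h 29 min + 10 h 46 min + 4 h 36 min + 5 h 2 min + 9 h 28 min = 36 h 21 min.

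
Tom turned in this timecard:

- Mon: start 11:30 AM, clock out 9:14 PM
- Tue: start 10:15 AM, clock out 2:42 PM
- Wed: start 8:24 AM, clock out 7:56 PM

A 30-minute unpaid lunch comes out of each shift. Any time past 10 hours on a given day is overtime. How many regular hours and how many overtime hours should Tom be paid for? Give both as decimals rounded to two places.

Mon: 11:30 AM–9:14 PM = 9 h 44 min; less 30 min break → 9 h 14 min
Tue: 10:15 AM–2:42 PM = 4 h 27 min; less 30 min break → 3 h 57 min
Wed: 8:24 AM–7:56 PM = 11 h 32 min; less 30 min break → 11 h 2 min
Mon reg 9 h 14 min / OT 0 h 0 min; Tue reg 3 h 57 min / OT 0 h 0 min; Wed reg 10 h 0 min / OT 1 h 2 min.
Totals: regular 23 h 11 min, overtime 1 h 2 min.

Regular 23.18 hours, overtime 1.03 hours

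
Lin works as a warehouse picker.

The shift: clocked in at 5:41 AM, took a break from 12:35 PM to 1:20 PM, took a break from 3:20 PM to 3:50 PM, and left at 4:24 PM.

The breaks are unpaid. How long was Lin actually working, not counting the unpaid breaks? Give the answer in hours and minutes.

9 h 28 min

The shift: 5:41 AM–4:24 PM = 10 h 43 min; less 75 min break → 9 h 28 min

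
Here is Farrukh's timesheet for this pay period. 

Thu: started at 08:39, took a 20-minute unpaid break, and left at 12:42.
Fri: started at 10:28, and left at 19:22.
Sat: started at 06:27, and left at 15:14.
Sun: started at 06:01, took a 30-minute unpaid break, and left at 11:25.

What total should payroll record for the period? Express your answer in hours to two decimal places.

26.30 hours

Thu: 08:39–12:42 = 4 h 3 min; less 20 min break → 3 h 43 min
Fri: 10:28–19:22 = 8 h 54 min
Sat: 06:27–15:14 = 8 h 47 min
Sun: 06:01–11:25 = 5 h 24 min; less 30 min break → 4 h 54 min
Total: 3 h 43 min + 8 h 54 min + 8 h 47 min + 4 h 54 min = 26 h 18 min.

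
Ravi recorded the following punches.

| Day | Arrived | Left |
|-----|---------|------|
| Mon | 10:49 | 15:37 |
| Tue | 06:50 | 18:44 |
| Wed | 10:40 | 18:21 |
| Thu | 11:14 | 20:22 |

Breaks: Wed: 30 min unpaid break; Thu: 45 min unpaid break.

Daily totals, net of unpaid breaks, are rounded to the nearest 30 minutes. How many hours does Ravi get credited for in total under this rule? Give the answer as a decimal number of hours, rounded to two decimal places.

Mon: 10:49–15:37 = 4 h 48 min → rounds to 5 h 0 min
Tue: 06:50–18:44 = 11 h 54 min → rounds to 12 h 0 min
Wed: 10:40–18:21 = 7 h 41 min − 30 min = 7 h 11 min → rounds to 7 h 0 min
Thu: 11:14–20:22 = 9 h 8 min − 45 min = 8 h 23 min → rounds to 8 h 30 min
Total credited: 32 h 30 min.

32.50 hours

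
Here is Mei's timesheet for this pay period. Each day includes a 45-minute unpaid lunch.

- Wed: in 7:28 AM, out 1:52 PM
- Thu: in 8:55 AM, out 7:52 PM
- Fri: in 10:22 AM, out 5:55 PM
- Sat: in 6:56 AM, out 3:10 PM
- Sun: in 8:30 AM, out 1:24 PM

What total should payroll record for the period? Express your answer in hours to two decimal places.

34.28 hours

Wed: 7:28 AM–1:52 PM = 6 h 24 min; less 45 min break → 5 h 39 min
Thu: 8:55 AM–7:52 PM = 10 h 57 min; less 45 min break → 10 h 12 min
Fri: 10:22 AM–5:55 PM = 7 h 33 min; less 45 min break → 6 h 48 min
Sat: 6:56 AM–3:10 PM = 8 h 14 min; less 45 min break → 7 h 29 min
Sun: 8:30 AM–1:24 PM = 4 h 54 min; less 45 min break → 4 h 9 min
Total: 5 h 39 min + 10 h 12 min + 6 h 48 min + 7 h 29 min + 4 h 9 min = 34 h 17 min.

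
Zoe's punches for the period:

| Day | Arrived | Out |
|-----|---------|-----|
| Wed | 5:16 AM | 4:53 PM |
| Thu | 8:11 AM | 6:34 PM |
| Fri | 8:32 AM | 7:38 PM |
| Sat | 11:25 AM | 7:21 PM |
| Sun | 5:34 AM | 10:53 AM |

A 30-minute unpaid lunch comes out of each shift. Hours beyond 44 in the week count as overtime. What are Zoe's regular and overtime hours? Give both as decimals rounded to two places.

Regular 43.85 hours, overtime 0.00 hours

Wed: 5:16 AM–4:53 PM = 11 h 37 min; less 30 min break → 11 h 7 min
Thu: 8:11 AM–6:34 PM = 10 h 23 min; less 30 min break → 9 h 53 min
Fri: 8:32 AM–7:38 PM = 11 h 6 min; less 30 min break → 10 h 36 min
Sat: 11:25 AM–7:21 PM = 7 h 56 min; less 30 min break → 7 h 26 min
Sun: 5:34 AM–10:53 AM = 5 h 19 min; less 30 min break → 4 h 49 min
Total worked: 43 h 51 min = 43.85 h.
Threshold 44 h → overtime 0 h 0 min, regular 43 h 51 min.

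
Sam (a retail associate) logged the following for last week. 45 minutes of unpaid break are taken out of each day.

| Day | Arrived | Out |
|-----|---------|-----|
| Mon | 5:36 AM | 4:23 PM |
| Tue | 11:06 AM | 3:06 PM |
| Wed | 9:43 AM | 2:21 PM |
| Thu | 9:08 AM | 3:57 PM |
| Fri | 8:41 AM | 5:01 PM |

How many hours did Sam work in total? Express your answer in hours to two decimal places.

Mon: 5:36 AM–4:23 PM = 10 h 47 min; less 45 min break → 10 h 2 min
Tue: 11:06 AM–3:06 PM = 4 h 0 min; less 45 min break → 3 h 15 min
Wed: 9:43 AM–2:21 PM = 4 h 38 min; less 45 min break → 3 h 53 min
Thu: 9:08 AM–3:57 PM = 6 h 49 min; less 45 min break → 6 h 4 min
Fri: 8:41 AM–5:01 PM = 8 h 20 min; less 45 min break → 7 h 35 min
Total: 10 h 2 min + 3 h 15 min + 3 h 53 min + 6 h 4 min + 7 h 35 min = 30 h 49 min.

30.82 hours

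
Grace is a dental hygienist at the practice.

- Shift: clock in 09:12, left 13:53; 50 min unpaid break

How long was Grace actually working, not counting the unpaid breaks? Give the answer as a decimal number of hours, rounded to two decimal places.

Shift: 09:12–13:53 = 4 h 41 min; less 50 min break → 3 h 51 min

3.85 hours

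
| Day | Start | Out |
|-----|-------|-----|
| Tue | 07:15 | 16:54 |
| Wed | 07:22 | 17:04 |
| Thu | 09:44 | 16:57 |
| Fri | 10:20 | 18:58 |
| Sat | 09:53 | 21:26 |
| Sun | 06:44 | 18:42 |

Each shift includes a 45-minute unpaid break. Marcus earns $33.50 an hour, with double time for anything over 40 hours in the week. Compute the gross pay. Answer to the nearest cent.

Tue: 07:15–16:54 = 9 h 39 min; less 45 min break → 8 h 54 min
Wed: 07:22–17:04 = 9 h 42 min; less 45 min break → 8 h 57 min
Thu: 09:44–16:57 = 7 h 13 min; less 45 min break → 6 h 28 min
Fri: 10:20–18:58 = 8 h 38 min; less 45 min break → 7 h 53 min
Sat: 09:53–21:26 = 11 h 33 min; less 45 min break → 10 h 48 min
Sun: 06:44–18:42 = 11 h 58 min; less 45 min break → 11 h 13 min
Total worked: 54 h 13 min = 3253 min.
Regular 40 h 0 min = 2400 min at $33.50/h; overtime 14 h 13 min = 853 min at $67.00/h.
Pay = (2400 × $33.50 + 853 × $67.00) ÷ 60 = $2292.52.

$2292.52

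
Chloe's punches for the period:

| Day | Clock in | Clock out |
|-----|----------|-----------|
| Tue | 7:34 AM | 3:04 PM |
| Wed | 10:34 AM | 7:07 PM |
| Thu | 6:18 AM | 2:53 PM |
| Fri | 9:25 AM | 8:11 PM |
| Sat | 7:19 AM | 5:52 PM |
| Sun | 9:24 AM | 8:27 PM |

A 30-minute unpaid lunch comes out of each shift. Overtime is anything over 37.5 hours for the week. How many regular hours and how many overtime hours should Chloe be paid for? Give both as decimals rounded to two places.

Regular 37.50 hours, overtime 16.50 hours

Tue: 7:34 AM–3:04 PM = 7 h 30 min; less 30 min break → 7 h 0 min
Wed: 10:34 AM–7:07 PM = 8 h 33 min; less 30 min break → 8 h 3 min
Thu: 6:18 AM–2:53 PM = 8 h 35 min; less 30 min break → 8 h 5 min
Fri: 9:25 AM–8:11 PM = 10 h 46 min; less 30 min break → 10 h 16 min
Sat: 7:19 AM–5:52 PM = 10 h 33 min; less 30 min break → 10 h 3 min
Sun: 9:24 AM–8:27 PM = 11 h 3 min; less 30 min break → 10 h 33 min
Total worked: 54 h 0 min = 54.00 h.
Threshold 37.5 h → overtime 16 h 30 min, regular 37 h 30 min.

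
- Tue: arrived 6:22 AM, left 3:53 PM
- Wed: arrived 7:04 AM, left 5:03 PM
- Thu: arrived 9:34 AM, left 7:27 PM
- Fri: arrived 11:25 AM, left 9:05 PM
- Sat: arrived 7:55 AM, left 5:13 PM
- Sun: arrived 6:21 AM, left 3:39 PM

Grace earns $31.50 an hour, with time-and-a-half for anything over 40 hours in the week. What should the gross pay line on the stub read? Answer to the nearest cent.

$2093.96

Tue: 6:22 AM–3:53 PM = 9 h 31 min
Wed: 7:04 AM–5:03 PM = 9 h 59 min
Thu: 9:34 AM–7:27 PM = 9 h 53 min
Fri: 11:25 AM–9:05 PM = 9 h 40 min
Sat: 7:55 AM–5:13 PM = 9 h 18 min
Sun: 6:21 AM–3:39 PM = 9 h 18 min
Total worked: 57 h 39 min = 3459 min.
Regular 40 h 0 min = 2400 min at $31.50/h; overtime 17 h 39 min = 1059 min at $47.25/h.
Pay = (2400 × $31.50 + 1059 × $47.25) ÷ 60 = $2093.96.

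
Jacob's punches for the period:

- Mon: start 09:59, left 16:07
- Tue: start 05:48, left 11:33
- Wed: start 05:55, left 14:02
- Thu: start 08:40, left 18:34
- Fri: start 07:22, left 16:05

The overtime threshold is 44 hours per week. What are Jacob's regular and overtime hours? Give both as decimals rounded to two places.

Regular 38.62 hours, overtime 0.00 hours

Mon: 09:59–16:07 = 6 h 8 min
Tue: 05:48–11:33 = 5 h 45 min
Wed: 05:55–14:02 = 8 h 7 min
Thu: 08:40–18:34 = 9 h 54 min
Fri: 07:22–16:05 = 8 h 43 min
Total worked: 38 h 37 min = 38.62 h.
Threshold 44 h → overtime 0 h 0 min, regular 38 h 37 min.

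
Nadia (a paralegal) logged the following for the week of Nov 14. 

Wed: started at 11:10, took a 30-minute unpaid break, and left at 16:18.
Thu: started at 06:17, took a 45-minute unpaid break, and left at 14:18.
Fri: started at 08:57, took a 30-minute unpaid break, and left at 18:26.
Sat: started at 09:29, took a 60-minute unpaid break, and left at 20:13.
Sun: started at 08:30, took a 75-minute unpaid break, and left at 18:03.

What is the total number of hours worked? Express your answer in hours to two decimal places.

38.92 hours

Wed: 11:10–16:18 = 5 h 8 min; less 30 min break → 4 h 38 min
Thu: 06:17–14:18 = 8 h 1 min; less 45 min break → 7 h 16 min
Fri: 08:57–18:26 = 9 h 29 min; less 30 min break → 8 h 59 min
Sat: 09:29–20:13 = 10 h 44 min; less 60 min break → 9 h 44 min
Sun: 08:30–18:03 = 9 h 33 min; less 75 min break → 8 h 18 min
Total: 4 h 38 min + 7 h 16 min + 8 h 59 min + 9 h 44 min + 8 h 18 min = 38 h 55 min.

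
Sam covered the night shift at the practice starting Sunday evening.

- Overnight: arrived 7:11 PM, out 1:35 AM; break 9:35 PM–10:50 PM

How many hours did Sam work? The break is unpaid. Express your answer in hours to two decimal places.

5.15 hours

Overnight: 7:11 PM → midnight = 4 h 49 min; midnight → 1:35 AM = 1 h 35 min; span 6 h 24 min; less 75 min break → 5 h 9 min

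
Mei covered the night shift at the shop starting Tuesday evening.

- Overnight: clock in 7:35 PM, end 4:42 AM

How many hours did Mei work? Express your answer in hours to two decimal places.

Overnight: 7:35 PM → midnight = 4 h 25 min; midnight → 4:42 AM = 4 h 42 min; span 9 h 7 min

9.12 hours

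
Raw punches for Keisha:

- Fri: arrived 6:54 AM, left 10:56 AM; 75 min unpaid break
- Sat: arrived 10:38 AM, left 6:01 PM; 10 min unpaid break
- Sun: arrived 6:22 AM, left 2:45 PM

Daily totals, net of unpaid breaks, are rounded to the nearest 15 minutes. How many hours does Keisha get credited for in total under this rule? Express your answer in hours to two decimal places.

18.50 hours

Fri: 6:54 AM–10:56 AM = 4 h 2 min − 75 min = 2 h 47 min → rounds to 2 h 45 min
Sat: 10:38 AM–6:01 PM = 7 h 23 min − 10 min = 7 h 13 min → rounds to 7 h 15 min
Sun: 6:22 AM–2:45 PM = 8 h 23 min → rounds to 8 h 30 min
Total credited: 18 h 30 min.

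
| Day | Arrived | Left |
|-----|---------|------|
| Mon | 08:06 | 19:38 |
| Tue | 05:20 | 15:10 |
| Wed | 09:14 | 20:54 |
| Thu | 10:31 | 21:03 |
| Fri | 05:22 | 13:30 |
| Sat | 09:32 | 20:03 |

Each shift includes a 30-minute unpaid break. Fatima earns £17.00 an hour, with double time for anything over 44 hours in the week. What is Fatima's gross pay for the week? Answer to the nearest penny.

Mon: 08:06–19:38 = 11 h 32 min; less 30 min break → 11 h 2 min
Tue: 05:20–15:10 = 9 h 50 min; less 30 min break → 9 h 20 min
Wed: 09:14–20:54 = 11 h 40 min; less 30 min break → 11 h 10 min
Thu: 10:31–21:03 = 10 h 32 min; less 30 min break → 10 h 2 min
Fri: 05:22–13:30 = 8 h 8 min; less 30 min break → 7 h 38 min
Sat: 09:32–20:03 = 10 h 31 min; less 30 min break → 10 h 1 min
Total worked: 59 h 13 min = 3553 min.
Regular 44 h 0 min = 2640 min at £17.00/h; overtime 15 h 13 min = 913 min at £34.00/h.
Pay = (2640 × £17.00 + 913 × £34.00) ÷ 60 = £1265.37.

£1265.37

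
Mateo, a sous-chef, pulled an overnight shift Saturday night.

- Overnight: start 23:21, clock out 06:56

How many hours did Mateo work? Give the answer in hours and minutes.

7 h 35 min

Overnight: 23:21 → midnight = 0 h 39 min; midnight → 06:56 = 6 h 56 min; span 7 h 35 min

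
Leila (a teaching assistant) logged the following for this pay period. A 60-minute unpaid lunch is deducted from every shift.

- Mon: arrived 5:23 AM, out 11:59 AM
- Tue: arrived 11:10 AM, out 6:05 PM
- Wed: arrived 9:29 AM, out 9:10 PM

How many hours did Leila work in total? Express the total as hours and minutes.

Mon: 5:23 AM–11:59 AM = 6 h 36 min; less 60 min break → 5 h 36 min
Tue: 11:10 AM–6:05 PM = 6 h 55 min; less 60 min break → 5 h 55 min
Wed: 9:29 AM–9:10 PM = 11 h 41 min; less 60 min break → 10 h 41 min
Total: 5 h 36 min + 5 h 55 min + 10 h 41 min = 22 h 12 min.

22 h 12 min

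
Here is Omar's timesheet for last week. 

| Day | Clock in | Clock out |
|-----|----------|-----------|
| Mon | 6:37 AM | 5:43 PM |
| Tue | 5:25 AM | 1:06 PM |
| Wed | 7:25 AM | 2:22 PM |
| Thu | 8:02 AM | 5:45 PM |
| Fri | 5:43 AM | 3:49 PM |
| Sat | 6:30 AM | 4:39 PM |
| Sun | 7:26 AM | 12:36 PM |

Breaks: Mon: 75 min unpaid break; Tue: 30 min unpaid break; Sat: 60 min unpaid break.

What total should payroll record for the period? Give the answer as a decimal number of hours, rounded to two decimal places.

Mon: 6:37 AM–5:43 PM = 11 h 6 min; less 75 min break → 9 h 51 min
Tue: 5:25 AM–1:06 PM = 7 h 41 min; less 30 min break → 7 h 11 min
Wed: 7:25 AM–2:22 PM = 6 h 57 min
Thu: 8:02 AM–5:45 PM = 9 h 43 min
Fri: 5:43 AM–3:49 PM = 10 h 6 min
Sat: 6:30 AM–4:39 PM = 10 h 9 min; less 60 min break → 9 h 9 min
Sun: 7:26 AM–12:36 PM = 5 h 10 min
Total: 9 h 51 min + 7 h 11 min + 6 h 57 min + 9 h 43 min + 10 h 6 min + 9 h 9 min + 5 h 10 min = 58 h 7 min.

58.12 hours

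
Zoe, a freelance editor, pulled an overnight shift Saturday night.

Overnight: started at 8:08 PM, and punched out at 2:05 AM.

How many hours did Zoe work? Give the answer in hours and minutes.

Overnight: 8:08 PM → midnight = 3 h 52 min; midnight → 2:05 AM = 2 h 5 min; span 5 h 57 min

5 h 57 min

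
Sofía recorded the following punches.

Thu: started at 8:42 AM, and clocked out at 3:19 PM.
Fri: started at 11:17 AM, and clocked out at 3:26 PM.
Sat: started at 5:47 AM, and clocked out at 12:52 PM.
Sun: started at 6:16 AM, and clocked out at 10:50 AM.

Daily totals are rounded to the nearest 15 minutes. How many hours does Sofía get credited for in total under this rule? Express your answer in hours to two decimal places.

Thu: 8:42 AM–3:19 PM = 6 h 37 min → rounds to 6 h 30 min
Fri: 11:17 AM–3:26 PM = 4 h 9 min → rounds to 4 h 15 min
Sat: 5:47 AM–12:52 PM = 7 h 5 min → rounds to 7 h 0 min
Sun: 6:16 AM–10:50 AM = 4 h 34 min → rounds to 4 h 30 min
Total credited: 22 h 15 min.

22.25 hours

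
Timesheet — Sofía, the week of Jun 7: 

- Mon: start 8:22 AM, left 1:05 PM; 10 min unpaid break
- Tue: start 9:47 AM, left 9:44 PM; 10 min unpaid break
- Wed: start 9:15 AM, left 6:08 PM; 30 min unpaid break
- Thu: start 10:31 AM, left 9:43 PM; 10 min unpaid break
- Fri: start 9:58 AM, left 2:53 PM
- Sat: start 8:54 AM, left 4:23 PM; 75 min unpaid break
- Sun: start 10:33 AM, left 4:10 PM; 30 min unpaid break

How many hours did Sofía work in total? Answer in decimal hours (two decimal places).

52.02 hours

Mon: 8:22 AM–1:05 PM = 4 h 43 min; less 10 min break → 4 h 33 min
Tue: 9:47 AM–9:44 PM = 11 h 57 min; less 10 min break → 11 h 47 min
Wed: 9:15 AM–6:08 PM = 8 h 53 min; less 30 min break → 8 h 23 min
Thu: 10:31 AM–9:43 PM = 11 h 12 min; less 10 min break → 11 h 2 min
Fri: 9:58 AM–2:53 PM = 4 h 55 min
Sat: 8:54 AM–4:23 PM = 7 h 29 min; less 75 min break → 6 h 14 min
Sun: 10:33 AM–4:10 PM = 5 h 37 min; less 30 min break → 5 h 7 min
Total: 4 h 33 min + 11 h 47 min + 8 h 23 min + 11 h 2 min + 4 h 55 min + 6 h 14 min + 5 h 7 min = 52 h 1 min.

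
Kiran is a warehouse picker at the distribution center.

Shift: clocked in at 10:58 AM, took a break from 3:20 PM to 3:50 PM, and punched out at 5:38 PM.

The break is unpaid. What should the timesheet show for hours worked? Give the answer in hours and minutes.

6 h 10 min

Shift: 10:58 AM–5:38 PM = 6 h 40 min; less 30 min break → 6 h 10 min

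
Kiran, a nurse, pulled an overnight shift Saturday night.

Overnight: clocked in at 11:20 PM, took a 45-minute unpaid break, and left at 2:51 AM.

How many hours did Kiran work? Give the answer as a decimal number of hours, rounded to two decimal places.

Overnight: 11:20 PM → midnight = 0 h 40 min; midnight → 2:51 AM = 2 h 51 min; span 3 h 31 min; less 45 min break → 2 h 46 min

2.77 hours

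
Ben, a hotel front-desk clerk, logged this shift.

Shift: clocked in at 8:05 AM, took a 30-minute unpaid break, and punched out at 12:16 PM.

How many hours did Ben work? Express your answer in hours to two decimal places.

Shift: 8:05 AM–12:16 PM = 4 h 11 min; less 30 min break → 3 h 41 min

3.68 hours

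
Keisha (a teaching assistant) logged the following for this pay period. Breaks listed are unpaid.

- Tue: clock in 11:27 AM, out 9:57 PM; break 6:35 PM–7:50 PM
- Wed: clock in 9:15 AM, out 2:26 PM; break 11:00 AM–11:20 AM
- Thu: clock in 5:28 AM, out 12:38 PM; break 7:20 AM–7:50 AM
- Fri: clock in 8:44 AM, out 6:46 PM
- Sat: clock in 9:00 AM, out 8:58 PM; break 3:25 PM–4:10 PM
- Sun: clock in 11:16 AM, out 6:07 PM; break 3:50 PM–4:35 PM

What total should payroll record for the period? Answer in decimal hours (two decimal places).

48.12 hours

Tue: 11:27 AM–9:57 PM = 10 h 30 min; less 75 min break → 9 h 15 min
Wed: 9:15 AM–2:26 PM = 5 h 11 min; less 20 min break → 4 h 51 min
Thu: 5:28 AM–12:38 PM = 7 h 10 min; less 30 min break → 6 h 40 min
Fri: 8:44 AM–6:46 PM = 10 h 2 min
Sat: 9:00 AM–8:58 PM = 11 h 58 min; less 45 min break → 11 h 13 min
Sun: 11:16 AM–6:07 PM = 6 h 51 min; less 45 min break → 6 h 6 min
Total: 9 h 15 min + 4 h 51 min + 6 h 40 min + 10 h 2 min + 11 h 13 min + 6 h 6 min = 48 h 7 min.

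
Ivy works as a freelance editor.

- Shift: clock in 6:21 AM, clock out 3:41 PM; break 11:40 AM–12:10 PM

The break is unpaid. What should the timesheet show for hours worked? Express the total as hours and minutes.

8 h 50 min

Shift: 6:21 AM–3:41 PM = 9 h 20 min; less 30 min break → 8 h 50 min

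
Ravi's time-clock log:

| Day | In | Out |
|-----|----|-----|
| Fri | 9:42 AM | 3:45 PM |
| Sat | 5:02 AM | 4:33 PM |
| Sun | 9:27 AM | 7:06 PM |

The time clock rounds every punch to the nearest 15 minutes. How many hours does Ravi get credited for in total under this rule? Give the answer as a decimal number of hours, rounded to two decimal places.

27.00 hours

Fri: in 9:42 AM→9:45 AM, out 3:45 PM→3:45 PM; 6 h 0 min
Sat: in 5:02 AM→5:00 AM, out 4:33 PM→4:30 PM; 11 h 30 min
Sun: in 9:27 AM→9:30 AM, out 7:06 PM→7:00 PM; 9 h 30 min
Total credited: 27 h 0 min.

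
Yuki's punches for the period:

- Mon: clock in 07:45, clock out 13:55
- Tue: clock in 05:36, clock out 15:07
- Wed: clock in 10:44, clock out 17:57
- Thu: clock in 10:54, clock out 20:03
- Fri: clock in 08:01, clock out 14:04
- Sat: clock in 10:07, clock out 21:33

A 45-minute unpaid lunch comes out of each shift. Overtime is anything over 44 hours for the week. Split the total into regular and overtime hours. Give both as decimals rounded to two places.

Mon: 07:45–13:55 = 6 h 10 min; less 45 min break → 5 h 25 min
Tue: 05:36–15:07 = 9 h 31 min; less 45 min break → 8 h 46 min
Wed: 10:44–17:57 = 7 h 13 min; less 45 min break → 6 h 28 min
Thu: 10:54–20:03 = 9 h 9 min; less 45 min break → 8 h 24 min
Fri: 08:01–14:04 = 6 h 3 min; less 45 min break → 5 h 18 min
Sat: 10:07–21:33 = 11 h 26 min; less 45 min break → 10 h 41 min
Total worked: 45 h 2 min = 45.03 h.
Threshold 44 h → overtime 1 h 2 min, regular 44 h 0 min.

Regular 44.00 hours, overtime 1.03 hours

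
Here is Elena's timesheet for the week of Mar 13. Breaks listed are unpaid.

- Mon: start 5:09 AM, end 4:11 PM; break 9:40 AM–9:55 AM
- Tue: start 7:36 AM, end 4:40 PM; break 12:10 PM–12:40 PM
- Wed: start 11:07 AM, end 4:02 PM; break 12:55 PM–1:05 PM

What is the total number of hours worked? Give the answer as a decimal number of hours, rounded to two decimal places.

Mon: 5:09 AM–4:11 PM = 11 h 2 min; less 15 min break → 10 h 47 min
Tue: 7:36 AM–4:40 PM = 9 h 4 min; less 30 min break → 8 h 34 min
Wed: 11:07 AM–4:02 PM = 4 h 55 min; less 10 min break → 4 h 45 min
Total: 10 h 47 min + 8 h 34 min + 4 h 45 min = 24 h 6 min.

24.10 hours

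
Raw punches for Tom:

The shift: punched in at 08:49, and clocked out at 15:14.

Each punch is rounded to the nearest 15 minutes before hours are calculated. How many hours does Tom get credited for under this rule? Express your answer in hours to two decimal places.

The shift: in 08:49→08:45, out 15:14→15:15; 6 h 30 min

6.50 hours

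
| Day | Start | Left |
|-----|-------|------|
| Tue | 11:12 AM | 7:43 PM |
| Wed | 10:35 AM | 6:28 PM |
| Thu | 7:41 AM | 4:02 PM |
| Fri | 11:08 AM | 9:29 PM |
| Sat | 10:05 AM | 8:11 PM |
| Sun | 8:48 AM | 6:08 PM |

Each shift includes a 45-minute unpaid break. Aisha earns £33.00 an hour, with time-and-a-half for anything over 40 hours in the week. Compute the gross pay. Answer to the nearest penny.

£1816.65

Tue: 11:12 AM–7:43 PM = 8 h 31 min; less 45 min break → 7 h 46 min
Wed: 10:35 AM–6:28 PM = 7 h 53 min; less 45 min break → 7 h 8 min
Thu: 7:41 AM–4:02 PM = 8 h 21 min; less 45 min break → 7 h 36 min
Fri: 11:08 AM–9:29 PM = 10 h 21 min; less 45 min break → 9 h 36 min
Sat: 10:05 AM–8:11 PM = 10 h 6 min; less 45 min break → 9 h 21 min
Sun: 8:48 AM–6:08 PM = 9 h 20 min; less 45 min break → 8 h 35 min
Total worked: 50 h 2 min = 3002 min.
Regular 40 h 0 min = 2400 min at £33.00/h; overtime 10 h 2 min = 602 min at £49.50/h.
Pay = (2400 × £33.00 + 602 × £49.50) ÷ 60 = £1816.65.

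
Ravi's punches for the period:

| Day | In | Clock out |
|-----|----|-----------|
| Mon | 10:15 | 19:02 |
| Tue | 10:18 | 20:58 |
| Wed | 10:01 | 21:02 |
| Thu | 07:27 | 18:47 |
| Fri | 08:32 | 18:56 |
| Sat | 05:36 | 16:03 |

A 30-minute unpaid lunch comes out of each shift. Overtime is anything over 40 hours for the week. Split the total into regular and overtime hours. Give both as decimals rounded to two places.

Mon: 10:15–19:02 = 8 h 47 min; less 30 min break → 8 h 17 min
Tue: 10:18–20:58 = 10 h 40 min; less 30 min break → 10 h 10 min
Wed: 10:01–21:02 = 11 h 1 min; less 30 min break → 10 h 31 min
Thu: 07:27–18:47 = 11 h 20 min; less 30 min break → 10 h 50 min
Fri: 08:32–18:56 = 10 h 24 min; less 30 min break → 9 h 54 min
Sat: 05:36–16:03 = 10 h 27 min; less 30 min break → 9 h 57 min
Total worked: 59 h 39 min = 59.65 h.
Threshold 40 h → overtime 19 h 39 min, regular 40 h 0 min.

Regular 40.00 hours, overtime 19.65 hours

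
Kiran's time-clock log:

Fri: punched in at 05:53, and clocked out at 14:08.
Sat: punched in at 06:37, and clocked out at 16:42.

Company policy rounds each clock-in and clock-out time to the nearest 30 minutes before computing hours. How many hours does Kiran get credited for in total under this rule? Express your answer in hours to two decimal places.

18.00 hours

Fri: in 05:53→06:00, out 14:08→14:00; 8 h 0 min
Sat: in 06:37→06:30, out 16:42→16:30; 10 h 0 min
Total credited: 18 h 0 min.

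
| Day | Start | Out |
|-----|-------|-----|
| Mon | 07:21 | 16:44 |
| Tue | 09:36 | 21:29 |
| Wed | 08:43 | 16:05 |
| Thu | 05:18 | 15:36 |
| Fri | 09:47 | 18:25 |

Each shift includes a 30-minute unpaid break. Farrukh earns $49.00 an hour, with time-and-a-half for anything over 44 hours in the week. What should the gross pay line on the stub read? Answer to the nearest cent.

$2234.40

Mon: 07:21–16:44 = 9 h 23 min; less 30 min break → 8 h 53 min
Tue: 09:36–21:29 = 11 h 53 min; less 30 min break → 11 h 23 min
Wed: 08:43–16:05 = 7 h 22 min; less 30 min break → 6 h 52 min
Thu: 05:18–15:36 = 10 h 18 min; less 30 min break → 9 h 48 min
Fri: 09:47–18:25 = 8 h 38 min; less 30 min break → 8 h 8 min
Total worked: 45 h 4 min = 2704 min.
Regular 44 h 0 min = 2640 min at $49.00/h; overtime 1 h 4 min = 64 min at $73.50/h.
Pay = (2640 × $49.00 + 64 × $73.50) ÷ 60 = $2234.40.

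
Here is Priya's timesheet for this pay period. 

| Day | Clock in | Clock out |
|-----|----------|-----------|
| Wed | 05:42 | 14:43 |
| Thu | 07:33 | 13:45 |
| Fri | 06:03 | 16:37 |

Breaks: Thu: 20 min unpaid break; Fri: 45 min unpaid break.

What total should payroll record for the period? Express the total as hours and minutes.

24 h 42 min

Wed: 05:42–14:43 = 9 h 1 min
Thu: 07:33–13:45 = 6 h 12 min; less 20 min break → 5 h 52 min
Fri: 06:03–16:37 = 10 h 34 min; less 45 min break → 9 h 49 min
Total: 9 h 1 min + 5 h 52 min + 9 h 49 min = 24 h 42 min.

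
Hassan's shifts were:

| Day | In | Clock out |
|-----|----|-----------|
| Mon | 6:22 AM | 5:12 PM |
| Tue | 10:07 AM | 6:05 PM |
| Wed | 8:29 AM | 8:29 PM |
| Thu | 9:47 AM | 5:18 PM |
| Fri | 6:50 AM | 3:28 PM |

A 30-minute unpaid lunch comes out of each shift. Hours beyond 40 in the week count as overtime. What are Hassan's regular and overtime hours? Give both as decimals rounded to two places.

Mon: 6:22 AM–5:12 PM = 10 h 50 min; less 30 min break → 10 h 20 min
Tue: 10:07 AM–6:05 PM = 7 h 58 min; less 30 min break → 7 h 28 min
Wed: 8:29 AM–8:29 PM = 12 h 0 min; less 30 min break → 11 h 30 min
Thu: 9:47 AM–5:18 PM = 7 h 31 min; less 30 min break → 7 h 1 min
Fri: 6:50 AM–3:28 PM = 8 h 38 min; less 30 min break → 8 h 8 min
Total worked: 44 h 27 min = 44.45 h.
Threshold 40 h → overtime 4 h 27 min, regular 40 h 0 min.

Regular 40.00 hours, overtime 4.45 hours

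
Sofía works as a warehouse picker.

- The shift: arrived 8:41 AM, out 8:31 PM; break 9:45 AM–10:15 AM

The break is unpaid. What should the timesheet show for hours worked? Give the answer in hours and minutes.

The shift: 8:41 AM–8:31 PM = 11 h 50 min; less 30 min break → 11 h 20 min

11 h 20 min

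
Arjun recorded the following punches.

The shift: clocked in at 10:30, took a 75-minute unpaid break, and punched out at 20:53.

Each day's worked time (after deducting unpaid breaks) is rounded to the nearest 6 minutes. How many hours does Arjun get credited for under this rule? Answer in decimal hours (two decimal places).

The shift: 10:30–20:53 = 10 h 23 min − 75 min = 9 h 8 min → rounds to 9 h 6 min

9.10 hours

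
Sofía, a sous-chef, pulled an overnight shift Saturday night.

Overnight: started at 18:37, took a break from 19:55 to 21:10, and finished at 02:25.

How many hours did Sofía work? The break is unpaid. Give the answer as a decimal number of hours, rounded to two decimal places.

Overnight: 18:37 → midnight = 5 h 23 min; midnight → 02:25 = 2 h 25 min; span 7 h 48 min; less 75 min break → 6 h 33 min

6.55 hours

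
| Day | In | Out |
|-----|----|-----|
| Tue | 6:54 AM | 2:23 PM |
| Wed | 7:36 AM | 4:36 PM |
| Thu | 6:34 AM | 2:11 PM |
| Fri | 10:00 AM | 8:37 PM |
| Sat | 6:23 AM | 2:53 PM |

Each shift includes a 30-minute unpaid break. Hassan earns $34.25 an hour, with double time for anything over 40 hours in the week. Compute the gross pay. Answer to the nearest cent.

$1419.09

Tue: 6:54 AM–2:23 PM = 7 h 29 min; less 30 min break → 6 h 59 min
Wed: 7:36 AM–4:36 PM = 9 h 0 min; less 30 min break → 8 h 30 min
Thu: 6:34 AM–2:11 PM = 7 h 37 min; less 30 min break → 7 h 7 min
Fri: 10:00 AM–8:37 PM = 10 h 37 min; less 30 min break → 10 h 7 min
Sat: 6:23 AM–2:53 PM = 8 h 30 min; less 30 min break → 8 h 0 min
Total worked: 40 h 43 min = 2443 min.
Regular 40 h 0 min = 2400 min at $34.25/h; overtime 0 h 43 min = 43 min at $68.50/h.
Pay = (2400 × $34.25 + 43 × $68.50) ÷ 60 = $1419.09.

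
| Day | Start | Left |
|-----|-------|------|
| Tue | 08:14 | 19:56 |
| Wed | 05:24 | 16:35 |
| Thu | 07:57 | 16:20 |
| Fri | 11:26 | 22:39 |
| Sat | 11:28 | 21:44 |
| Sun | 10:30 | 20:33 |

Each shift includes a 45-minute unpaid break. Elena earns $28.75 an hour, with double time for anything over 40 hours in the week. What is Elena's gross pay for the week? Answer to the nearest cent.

$2202.25

Tue: 08:14–19:56 = 11 h 42 min; less 45 min break → 10 h 57 min
Wed: 05:24–16:35 = 11 h 11 min; less 45 min break → 10 h 26 min
Thu: 07:57–16:20 = 8 h 23 min; less 45 min break → 7 h 38 min
Fri: 11:26–22:39 = 11 h 13 min; less 45 min break → 10 h 28 min
Sat: 11:28–21:44 = 10 h 16 min; less 45 min break → 9 h 31 min
Sun: 10:30–20:33 = 10 h 3 min; less 45 min break → 9 h 18 min
Total worked: 58 h 18 min = 3498 min.
Regular 40 h 0 min = 2400 min at $28.75/h; overtime 18 h 18 min = 1098 min at $57.50/h.
Pay = (2400 × $28.75 + 1098 × $57.50) ÷ 60 = $2202.25.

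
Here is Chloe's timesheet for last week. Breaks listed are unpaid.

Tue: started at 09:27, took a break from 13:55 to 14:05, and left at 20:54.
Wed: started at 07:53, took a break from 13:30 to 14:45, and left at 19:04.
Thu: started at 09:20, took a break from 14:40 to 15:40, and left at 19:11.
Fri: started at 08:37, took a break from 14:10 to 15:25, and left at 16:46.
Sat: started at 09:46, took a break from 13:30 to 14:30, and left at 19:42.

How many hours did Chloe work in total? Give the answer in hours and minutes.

Tue: 09:27–20:54 = 11 h 27 min; less 10 min break → 11 h 17 min
Wed: 07:53–19:04 = 11 h 11 min; less 75 min break → 9 h 56 min
Thu: 09:20–19:11 = 9 h 51 min; less 60 min break → 8 h 51 min
Fri: 08:37–16:46 = 8 h 9 min; less 75 min break → 6 h 54 min
Sat: 09:46–19:42 = 9 h 56 min; less 60 min break → 8 h 56 min
Total: 11 h 17 min + 9 h 56 min + 8 h 51 min + 6 h 54 min + 8 h 56 min = 45 h 54 min.

45 h 54 min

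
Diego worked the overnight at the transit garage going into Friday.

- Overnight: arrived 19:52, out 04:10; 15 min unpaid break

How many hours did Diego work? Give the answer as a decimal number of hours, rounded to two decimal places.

Overnight: 19:52 → midnight = 4 h 8 min; midnight → 04:10 = 4 h 10 min; span 8 h 18 min; less 15 min break → 8 h 3 min

8.05 hours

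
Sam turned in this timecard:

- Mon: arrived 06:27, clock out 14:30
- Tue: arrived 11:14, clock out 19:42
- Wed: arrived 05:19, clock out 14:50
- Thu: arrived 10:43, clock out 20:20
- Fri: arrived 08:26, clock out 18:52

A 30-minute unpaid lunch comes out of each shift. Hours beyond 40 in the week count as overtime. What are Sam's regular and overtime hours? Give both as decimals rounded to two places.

Regular 40.00 hours, overtime 3.58 hours

Mon: 06:27–14:30 = 8 h 3 min; less 30 min break → 7 h 33 min
Tue: 11:14–19:42 = 8 h 28 min; less 30 min break → 7 h 58 min
Wed: 05:19–14:50 = 9 h 31 min; less 30 min break → 9 h 1 min
Thu: 10:43–20:20 = 9 h 37 min; less 30 min break → 9 h 7 min
Fri: 08:26–18:52 = 10 h 26 min; less 30 min break → 9 h 56 min
Total worked: 43 h 35 min = 43.58 h.
Threshold 40 h → overtime 3 h 35 min, regular 40 h 0 min.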